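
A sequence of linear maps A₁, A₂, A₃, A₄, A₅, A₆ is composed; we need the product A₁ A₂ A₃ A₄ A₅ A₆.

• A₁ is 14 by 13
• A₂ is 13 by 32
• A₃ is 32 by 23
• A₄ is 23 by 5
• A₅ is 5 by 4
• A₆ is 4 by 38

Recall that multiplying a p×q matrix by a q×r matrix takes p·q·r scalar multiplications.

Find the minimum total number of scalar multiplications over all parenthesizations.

7924

Adjacent pairs: A₁A₂ = 14·13·32 = 5824; A₂A₃ = 13·32·23 = 9568; A₃A₄ = 32·23·5 = 3680; A₄A₅ = 23·5·4 = 460; A₅A₆ = 5·4·38 = 760.
Length 3: A₁..A₃: k=1: 0+9568+14·13·23=13754; k=2: 5824+0+14·32·23=16128 → min 13754 | A₂..A₄: k=2: 0+3680+13·32·5=5760; k=3: 9568+0+13·23·5=11063 → min 5760 | A₃..A₅: k=3: 0+460+32·23·4=3404; k=4: 3680+0+32·5·4=4320 → min 3404 | A₄..A₆: k=4: 0+760+23·5·38=5130; k=5: 460+0+23·4·38=3956 → min 3956.
Length 4: A₁..A₄: k=1: 0+5760+14·13·5=6670; k=2: 5824+3680+14·32·5=11744; k=3: 13754+0+14·23·5=15364 → min 6670 | A₂..A₅: k=2: 0+3404+13·32·4=5068; k=3: 9568+460+13·23·4=11224; k=4: 5760+0+13·5·4=6020 → min 5068 | A₃..A₆: k=3: 0+3956+32·23·38=31924; k=4: 3680+760+32·5·38=10520; k=5: 3404+0+32·4·38=8268 → min 8268.
Length 5: A₁..A₅: k=1: 0+5068+14·13·4=5796; k=2: 5824+3404+14·32·4=11020; k=3: 13754+460+14·23·4=15502; k=4: 6670+0+14·5·4=6950 → min 5796 | A₂..A₆: k=2: 0+8268+13·32·38=24076; k=3: 9568+3956+13·23·38=24886; k=4: 5760+760+13·5·38=8990; k=5: 5068+0+13·4·38=7044 → min 7044.
Length 6: A₁..A₆: k=1: 0+7044+14·13·38=13960; k=2: 5824+8268+14·32·38=31116; k=3: 13754+3956+14·23·38=29946; k=4: 6670+760+14·5·38=10090; k=5: 5796+0+14·4·38=7924 → min 7924.
Optimal order: ((A₁ (A₂ (A₃ (A₄ A₅)))) A₆) with cost 7924.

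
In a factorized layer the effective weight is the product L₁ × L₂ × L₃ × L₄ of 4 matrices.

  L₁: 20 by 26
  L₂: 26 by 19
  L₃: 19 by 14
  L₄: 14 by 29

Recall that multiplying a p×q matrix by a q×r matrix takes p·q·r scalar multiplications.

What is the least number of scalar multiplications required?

Adjacent pairs: L₁L₂ = 20·26·19 = 9880; L₂L₃ = 26·19·14 = 6916; L₃L₄ = 19·14·29 = 7714.
Length 3: L₁..L₃: k=1: 0+6916+20·26·14=14196; k=2: 9880+0+20·19·14=15200 → min 14196 | L₂..L₄: k=2: 0+7714+26·19·29=22040; k=3: 6916+0+26·14·29=17472 → min 17472.
Length 4: L₁..L₄: k=1: 0+17472+20·26·29=32552; k=2: 9880+7714+20·19·29=28614; k=3: 14196+0+20·14·29=22316 → min 22316.
Optimal order: ((L₁ × (L₂ × L₃)) × L₄) with cost 22316.

22316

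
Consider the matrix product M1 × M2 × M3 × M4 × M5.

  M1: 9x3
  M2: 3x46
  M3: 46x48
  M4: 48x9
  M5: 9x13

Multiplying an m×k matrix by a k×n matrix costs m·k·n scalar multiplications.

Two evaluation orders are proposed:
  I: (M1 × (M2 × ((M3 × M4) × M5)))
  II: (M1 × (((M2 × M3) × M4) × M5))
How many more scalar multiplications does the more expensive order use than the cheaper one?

18777

Order I = (M1 × (M2 × ((M3 × M4) × M5))): (M3 × M4): 46×48 by 48×9 → 46×9, cost 46·48·9 = 19872; ((M3 × M4) × M5): 46×9 by 9×13 → 46×13, cost 46·9·13 = 5382; cumulative 25254; (M2 × ((M3 × M4) × M5)): 3×46 by 46×13 → 3×13, cost 3·46·13 = 1794; cumulative 27048; (M1 × (M2 × ((M3 × M4) × M5))): 9×3 by 3×13 → 9×13, cost 9·3·13 = 351; cumulative 27399. Total 27399.
Order II = (M1 × (((M2 × M3) × M4) × M5)): (M2 × M3): 3×46 by 46×48 → 3×48, cost 3·46·48 = 6624; ((M2 × M3) × M4): 3×48 by 48×9 → 3×9, cost 3·48·9 = 1296; cumulative 7920; (((M2 × M3) × M4) × M5): 3×9 by 9×13 → 3×13, cost 3·9·13 = 351; cumulative 8271; (M1 × (((M2 × M3) × M4) × M5)): 9×3 by 3×13 → 9×13, cost 9·3·13 = 351; cumulative 8622. Total 8622.
Difference: |27399 − 8622| = 18777.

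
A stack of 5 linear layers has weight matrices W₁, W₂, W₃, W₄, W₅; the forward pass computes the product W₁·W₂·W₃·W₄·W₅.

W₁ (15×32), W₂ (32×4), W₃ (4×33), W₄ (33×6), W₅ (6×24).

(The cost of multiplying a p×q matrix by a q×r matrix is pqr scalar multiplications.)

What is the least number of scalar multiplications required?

Adjacent pairs: W₁W₂ = 15·32·4 = 1920; W₂W₃ = 32·4·33 = 4224; W₃W₄ = 4·33·6 = 792; W₄W₅ = 33·6·24 = 4752.
Length 3: W₁..W₃: k=1: 0+4224+15·32·33=20064; k=2: 1920+0+15·4·33=3900 → min 3900 | W₂..W₄: k=2: 0+792+32·4·6=1560; k=3: 4224+0+32·33·6=10560 → min 1560 | W₃..W₅: k=3: 0+4752+4·33·24=7920; k=4: 792+0+4·6·24=1368 → min 1368.
Length 4: W₁..W₄: k=1: 0+1560+15·32·6=4440; k=2: 1920+792+15·4·6=3072; k=3: 3900+0+15·33·6=6870 → min 3072 | W₂..W₅: k=2: 0+1368+32·4·24=4440; k=3: 4224+4752+32·33·24=34320; k=4: 1560+0+32·6·24=6168 → min 4440.
Length 5: W₁..W₅: k=1: 0+4440+15·32·24=15960; k=2: 1920+1368+15·4·24=4728; k=3: 3900+4752+15·33·24=20532; k=4: 3072+0+15·6·24=5232 → min 4728.
Optimal order: ((W₁·W₂)·((W₃·W₄)·W₅)) with cost 4728.

4728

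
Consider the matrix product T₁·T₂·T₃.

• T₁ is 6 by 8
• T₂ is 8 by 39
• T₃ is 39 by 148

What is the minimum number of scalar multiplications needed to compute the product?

Order (T₁·(T₂·T₃)): (T₂·T₃): 8×39 by 39×148 → 8×148, cost 8·39·148 = 46176; (T₁·(T₂·T₃)): 6×8 by 8×148 → 6×148, cost 6·8·148 = 7104; cumulative 53280. Total 53280.
Order ((T₁·T₂)·T₃): (T₁·T₂): 6×8 by 8×39 → 6×39, cost 6·8·39 = 1872; ((T₁·T₂)·T₃): 6×39 by 39×148 → 6×148, cost 6·39·148 = 34632; cumulative 36504. Total 36504.
Minimum: 36504.

36504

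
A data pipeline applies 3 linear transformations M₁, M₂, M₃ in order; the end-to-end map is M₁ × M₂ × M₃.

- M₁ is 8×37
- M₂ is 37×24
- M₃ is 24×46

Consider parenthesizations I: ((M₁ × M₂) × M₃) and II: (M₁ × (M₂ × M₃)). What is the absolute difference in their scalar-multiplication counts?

38528

Order I = ((M₁ × M₂) × M₃): (M₁ × M₂): 8×37 by 37×24 → 8×24, cost 8·37·24 = 7104; ((M₁ × M₂) × M₃): 8×24 by 24×46 → 8×46, cost 8·24·46 = 8832; cumulative 15936. Total 15936.
Order II = (M₁ × (M₂ × M₃)): (M₂ × M₃): 37×24 by 24×46 → 37×46, cost 37·24·46 = 40848; (M₁ × (M₂ × M₃)): 8×37 by 37×46 → 8×46, cost 8·37·46 = 13616; cumulative 54464. Total 54464.
Difference: |15936 − 54464| = 38528.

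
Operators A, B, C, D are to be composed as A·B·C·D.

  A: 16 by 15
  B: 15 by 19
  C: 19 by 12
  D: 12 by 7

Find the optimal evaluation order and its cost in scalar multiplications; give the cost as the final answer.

5271

Adjacent pairs: AB = 16·15·19 = 4560; BC = 15·19·12 = 3420; CD = 19·12·7 = 1596.
Length 3: A..C: k=1: 0+3420+16·15·12=6300; k=2: 4560+0+16·19·12=8208 → min 6300 | B..D: k=2: 0+1596+15·19·7=3591; k=3: 3420+0+15·12·7=4680 → min 3591.
Length 4: A..D: k=1: 0+3591+16·15·7=5271; k=2: 4560+1596+16·19·7=8284; k=3: 6300+0+16·12·7=7644 → min 5271.
Optimal parenthesization: (A·(B·(C·D))) with cost 5271.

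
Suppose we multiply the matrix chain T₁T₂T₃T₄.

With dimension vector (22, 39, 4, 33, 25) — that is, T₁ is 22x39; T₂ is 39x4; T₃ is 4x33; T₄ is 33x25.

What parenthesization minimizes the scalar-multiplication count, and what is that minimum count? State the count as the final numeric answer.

8932

Adjacent pairs: T₁T₂ = 22·39·4 = 3432; T₂T₃ = 39·4·33 = 5148; T₃T₄ = 4·33·25 = 3300.
Length 3: T₁..T₃: k=1: 0+5148+22·39·33=33462; k=2: 3432+0+22·4·33=6336 → min 6336 | T₂..T₄: k=2: 0+3300+39·4·25=7200; k=3: 5148+0+39·33·25=37323 → min 7200.
Length 4: T₁..T₄: k=1: 0+7200+22·39·25=28650; k=2: 3432+3300+22·4·25=8932; k=3: 6336+0+22·33·25=24486 → min 8932.
Optimal parenthesization: ((T₁T₂)(T₃T₄)) with cost 8932.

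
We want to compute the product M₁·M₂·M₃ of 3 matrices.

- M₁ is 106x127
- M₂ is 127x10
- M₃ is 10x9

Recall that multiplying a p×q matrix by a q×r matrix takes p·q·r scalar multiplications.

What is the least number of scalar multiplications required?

132588

Order (M₁·(M₂·M₃)): (M₂·M₃): 127×10 by 10×9 → 127×9, cost 127·10·9 = 11430; (M₁·(M₂·M₃)): 106×127 by 127×9 → 106×9, cost 106·127·9 = 121158; cumulative 132588. Total 132588.
Order ((M₁·M₂)·M₃): (M₁·M₂): 106×127 by 127×10 → 106×10, cost 106·127·10 = 134620; ((M₁·M₂)·M₃): 106×10 by 10×9 → 106×9, cost 106·10·9 = 9540; cumulative 144160. Total 144160.
Minimum: 132588.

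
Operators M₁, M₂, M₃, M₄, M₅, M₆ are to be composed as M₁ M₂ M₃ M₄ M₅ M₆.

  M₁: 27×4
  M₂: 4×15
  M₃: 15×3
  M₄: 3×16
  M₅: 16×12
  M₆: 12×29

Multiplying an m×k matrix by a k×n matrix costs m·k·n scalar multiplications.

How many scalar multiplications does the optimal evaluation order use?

Adjacent pairs: M₁M₂ = 27·4·15 = 1620; M₂M₃ = 4·15·3 = 180; M₃M₄ = 15·3·16 = 720; M₄M₅ = 3·16·12 = 576; M₅M₆ = 16·12·29 = 5568.
Length 3: M₁..M₃: k=1: 0+180+27·4·3=504; k=2: 1620+0+27·15·3=2835 → min 504 | M₂..M₄: k=2: 0+720+4·15·16=1680; k=3: 180+0+4·3·16=372 → min 372 | M₃..M₅: k=3: 0+576+15·3·12=1116; k=4: 720+0+15·16·12=3600 → min 1116 | M₄..M₆: k=4: 0+5568+3·16·29=6960; k=5: 576+0+3·12·29=1620 → min 1620.
Length 4: M₁..M₄: k=1: 0+372+27·4·16=2100; k=2: 1620+720+27·15·16=8820; k=3: 504+0+27·3·16=1800 → min 1800 | M₂..M₅: k=2: 0+1116+4·15·12=1836; k=3: 180+576+4·3·12=900; k=4: 372+0+4·16·12=1140 → min 900 | M₃..M₆: k=3: 0+1620+15·3·29=2925; k=4: 720+5568+15·16·29=13248; k=5: 1116+0+15·12·29=6336 → min 2925.
Length 5: M₁..M₅: k=1: 0+900+27·4·12=2196; k=2: 1620+1116+27·15·12=7596; k=3: 504+576+27·3·12=2052; k=4: 1800+0+27·16·12=6984 → min 2052 | M₂..M₆: k=2: 0+2925+4·15·29=4665; k=3: 180+1620+4·3·29=2148; k=4: 372+5568+4·16·29=7796; k=5: 900+0+4·12·29=2292 → min 2148.
Length 6: M₁..M₆: k=1: 0+2148+27·4·29=5280; k=2: 1620+2925+27·15·29=16290; k=3: 504+1620+27·3·29=4473; k=4: 1800+5568+27·16·29=19896; k=5: 2052+0+27·12·29=11448 → min 4473.
Optimal order: ((M₁ (M₂ M₃)) ((M₄ M₅) M₆)) with cost 4473.

4473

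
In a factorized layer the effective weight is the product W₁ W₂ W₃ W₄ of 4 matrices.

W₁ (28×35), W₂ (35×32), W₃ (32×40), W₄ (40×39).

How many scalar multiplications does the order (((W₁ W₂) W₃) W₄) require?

110880

(W₁ W₂): 28×35 by 35×32 → 28×32, cost 28·35·32 = 31360
((W₁ W₂) W₃): 28×32 by 32×40 → 28×40, cost 28·32·40 = 35840; cumulative 67200
(((W₁ W₂) W₃) W₄): 28×40 by 40×39 → 28×39, cost 28·40·39 = 43680; cumulative 110880
Total: 110880 scalar multiplications.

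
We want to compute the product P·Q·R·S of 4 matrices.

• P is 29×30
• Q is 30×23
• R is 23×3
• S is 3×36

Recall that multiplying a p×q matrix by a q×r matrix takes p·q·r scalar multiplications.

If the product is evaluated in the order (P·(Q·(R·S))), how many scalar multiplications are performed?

58644

(R·S): 23×3 by 3×36 → 23×36, cost 23·3·36 = 2484
(Q·(R·S)): 30×23 by 23×36 → 30×36, cost 30·23·36 = 24840; cumulative 27324
(P·(Q·(R·S))): 29×30 by 30×36 → 29×36, cost 29·30·36 = 31320; cumulative 58644
Total: 58644 scalar multiplications.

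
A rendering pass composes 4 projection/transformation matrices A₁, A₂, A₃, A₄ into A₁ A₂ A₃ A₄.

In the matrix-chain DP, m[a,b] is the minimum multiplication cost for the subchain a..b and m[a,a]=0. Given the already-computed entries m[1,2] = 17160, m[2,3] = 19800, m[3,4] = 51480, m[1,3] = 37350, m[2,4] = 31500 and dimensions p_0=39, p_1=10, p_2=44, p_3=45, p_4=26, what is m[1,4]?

m[1,4] = min over k∈[1,3] of m[1,k]+m[k+1,4]+p_{0}·p_k·p_{4}.
k=1: 0 + 31500 + 39·10·26 = 41640; k=2: 17160 + 51480 + 39·44·26 = 113256; k=3: 37350 + 0 + 39·45·26 = 82980.
Minimum: 41640 at k=1.

41640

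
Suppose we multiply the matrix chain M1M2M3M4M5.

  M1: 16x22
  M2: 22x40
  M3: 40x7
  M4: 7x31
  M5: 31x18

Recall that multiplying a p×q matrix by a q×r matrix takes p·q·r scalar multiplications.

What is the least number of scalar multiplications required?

14546

Adjacent pairs: M1M2 = 16·22·40 = 14080; M2M3 = 22·40·7 = 6160; M3M4 = 40·7·31 = 8680; M4M5 = 7·31·18 = 3906.
Length 3: M1..M3: k=1: 0+6160+16·22·7=8624; k=2: 14080+0+16·40·7=18560 → min 8624 | M2..M4: k=2: 0+8680+22·40·31=35960; k=3: 6160+0+22·7·31=10934 → min 10934 | M3..M5: k=3: 0+3906+40·7·18=8946; k=4: 8680+0+40·31·18=31000 → min 8946.
Length 4: M1..M4: k=1: 0+10934+16·22·31=21846; k=2: 14080+8680+16·40·31=42600; k=3: 8624+0+16·7·31=12096 → min 12096 | M2..M5: k=2: 0+8946+22·40·18=24786; k=3: 6160+3906+22·7·18=12838; k=4: 10934+0+22·31·18=23210 → min 12838.
Length 5: M1..M5: k=1: 0+12838+16·22·18=19174; k=2: 14080+8946+16·40·18=34546; k=3: 8624+3906+16·7·18=14546; k=4: 12096+0+16·31·18=21024 → min 14546.
Optimal order: ((M1(M2M3))(M4M5)) with cost 14546.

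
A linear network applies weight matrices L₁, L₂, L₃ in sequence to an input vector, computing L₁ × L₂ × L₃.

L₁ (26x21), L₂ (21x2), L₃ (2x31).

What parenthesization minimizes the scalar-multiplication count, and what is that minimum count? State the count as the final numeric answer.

(L₁ × (L₂ × L₃)): cost 18228.
((L₁ × L₂) × L₃): cost 2704.
Optimal: ((L₁ × L₂) × L₃) with cost 2704.

2704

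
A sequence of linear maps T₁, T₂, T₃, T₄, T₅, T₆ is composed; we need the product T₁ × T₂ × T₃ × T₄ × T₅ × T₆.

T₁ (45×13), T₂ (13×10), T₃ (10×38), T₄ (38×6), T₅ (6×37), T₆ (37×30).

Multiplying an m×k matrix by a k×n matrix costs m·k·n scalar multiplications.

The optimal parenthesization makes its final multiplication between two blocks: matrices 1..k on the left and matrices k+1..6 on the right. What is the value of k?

4

Adjacent pairs: T₁T₂ = 45·13·10 = 5850; T₂T₃ = 13·10·38 = 4940; T₃T₄ = 10·38·6 = 2280; T₄T₅ = 38·6·37 = 8436; T₅T₆ = 6·37·30 = 6660.
Length 3: T₁..T₃: k=1: 0+4940+45·13·38=27170; k=2: 5850+0+45·10·38=22950 → min 22950 | T₂..T₄: k=2: 0+2280+13·10·6=3060; k=3: 4940+0+13·38·6=7904 → min 3060 | T₃..T₅: k=3: 0+8436+10·38·37=22496; k=4: 2280+0+10·6·37=4500 → min 4500 | T₄..T₆: k=4: 0+6660+38·6·30=13500; k=5: 8436+0+38·37·30=50616 → min 13500.
Length 4: T₁..T₄: k=1: 0+3060+45·13·6=6570; k=2: 5850+2280+45·10·6=10830; k=3: 22950+0+45·38·6=33210 → min 6570 | T₂..T₅: k=2: 0+4500+13·10·37=9310; k=3: 4940+8436+13·38·37=31654; k=4: 3060+0+13·6·37=5946 → min 5946 | T₃..T₆: k=3: 0+13500+10·38·30=24900; k=4: 2280+6660+10·6·30=10740; k=5: 4500+0+10·37·30=15600 → min 10740.
Length 5: T₁..T₅: k=1: 0+5946+45·13·37=27591; k=2: 5850+4500+45·10·37=27000; k=3: 22950+8436+45·38·37=94656; k=4: 6570+0+45·6·37=16560 → min 16560 | T₂..T₆: k=2: 0+10740+13·10·30=14640; k=3: 4940+13500+13·38·30=33260; k=4: 3060+6660+13·6·30=12060; k=5: 5946+0+13·37·30=20376 → min 12060.
Top-level splits: k=1: (T₁..T₁)·(T₂..T₆) → 0+12060+45·13·30 = 29610; k=2: (T₁..T₂)·(T₃..T₆) → 5850+10740+45·10·30 = 30090; k=3: (T₁..T₃)·(T₄..T₆) → 22950+13500+45·38·30 = 87750; k=4: (T₁..T₄)·(T₅..T₆) → 6570+6660+45·6·30 = 21330; k=5: (T₁..T₅)·(T₆..T₆) → 16560+0+45·37·30 = 66510.
Best split is after T₄, i.e. k = 4.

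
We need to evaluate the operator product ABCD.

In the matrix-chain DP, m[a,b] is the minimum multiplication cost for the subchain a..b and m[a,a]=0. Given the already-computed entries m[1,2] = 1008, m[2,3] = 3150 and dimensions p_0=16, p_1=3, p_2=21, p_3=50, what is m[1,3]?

5550

m[1,3] = min over k∈[1,2] of m[1,k]+m[k+1,3]+p_{0}·p_k·p_{3}.
k=1: 0 + 3150 + 16·3·50 = 5550; k=2: 1008 + 0 + 16·21·50 = 17808.
Minimum: 5550 at k=1.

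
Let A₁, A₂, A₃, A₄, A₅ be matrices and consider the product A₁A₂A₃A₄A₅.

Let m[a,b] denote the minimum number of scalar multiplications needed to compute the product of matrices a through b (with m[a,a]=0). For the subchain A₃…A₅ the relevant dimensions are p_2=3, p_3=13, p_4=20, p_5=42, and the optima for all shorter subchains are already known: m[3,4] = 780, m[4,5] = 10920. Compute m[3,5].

3300

m[3,5] = min over k∈[3,4] of m[3,k]+m[k+1,5]+p_{2}·p_k·p_{5}.
k=3: 0 + 10920 + 3·13·42 = 12558; k=4: 780 + 0 + 3·20·42 = 3300.
Minimum: 3300 at k=4.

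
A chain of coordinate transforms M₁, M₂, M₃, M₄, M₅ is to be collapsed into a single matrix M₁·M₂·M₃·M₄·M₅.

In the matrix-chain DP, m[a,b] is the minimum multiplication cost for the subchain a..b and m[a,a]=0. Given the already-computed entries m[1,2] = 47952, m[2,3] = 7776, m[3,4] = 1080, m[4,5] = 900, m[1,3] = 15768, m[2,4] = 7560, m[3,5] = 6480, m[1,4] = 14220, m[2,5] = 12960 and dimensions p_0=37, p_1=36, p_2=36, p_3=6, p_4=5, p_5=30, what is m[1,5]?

m[1,5] = min over k∈[1,4] of m[1,k]+m[k+1,5]+p_{0}·p_k·p_{5}.
k=1: 0 + 12960 + 37·36·30 = 52920; k=2: 47952 + 6480 + 37·36·30 = 94392; k=3: 15768 + 900 + 37·6·30 = 23328; k=4: 14220 + 0 + 37·5·30 = 19770.
Minimum: 19770 at k=4.

19770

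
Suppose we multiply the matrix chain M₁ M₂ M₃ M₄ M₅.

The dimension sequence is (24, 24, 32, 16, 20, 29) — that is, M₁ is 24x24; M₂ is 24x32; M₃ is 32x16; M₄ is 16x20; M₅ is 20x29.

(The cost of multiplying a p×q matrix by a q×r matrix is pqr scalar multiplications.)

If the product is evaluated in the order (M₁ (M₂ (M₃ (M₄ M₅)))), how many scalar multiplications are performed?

63104

(M₄ M₅): 16×20 by 20×29 → 16×29, cost 16·20·29 = 9280
(M₃ (M₄ M₅)): 32×16 by 16×29 → 32×29, cost 32·16·29 = 14848; cumulative 24128
(M₂ (M₃ (M₄ M₅))): 24×32 by 32×29 → 24×29, cost 24·32·29 = 22272; cumulative 46400
(M₁ (M₂ (M₃ (M₄ M₅)))): 24×24 by 24×29 → 24×29, cost 24·24·29 = 16704; cumulative 63104
Total: 63104 scalar multiplications.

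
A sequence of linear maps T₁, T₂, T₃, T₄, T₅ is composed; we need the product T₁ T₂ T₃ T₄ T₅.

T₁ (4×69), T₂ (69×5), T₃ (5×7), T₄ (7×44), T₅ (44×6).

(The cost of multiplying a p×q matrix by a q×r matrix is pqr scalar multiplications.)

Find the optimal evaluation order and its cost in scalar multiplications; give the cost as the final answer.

Adjacent pairs: T₁T₂ = 4·69·5 = 1380; T₂T₃ = 69·5·7 = 2415; T₃T₄ = 5·7·44 = 1540; T₄T₅ = 7·44·6 = 1848.
Length 3: T₁..T₃: k=1: 0+2415+4·69·7=4347; k=2: 1380+0+4·5·7=1520 → min 1520 | T₂..T₄: k=2: 0+1540+69·5·44=16720; k=3: 2415+0+69·7·44=23667 → min 16720 | T₃..T₅: k=3: 0+1848+5·7·6=2058; k=4: 1540+0+5·44·6=2860 → min 2058.
Length 4: T₁..T₄: k=1: 0+16720+4·69·44=28864; k=2: 1380+1540+4·5·44=3800; k=3: 1520+0+4·7·44=2752 → min 2752 | T₂..T₅: k=2: 0+2058+69·5·6=4128; k=3: 2415+1848+69·7·6=7161; k=4: 16720+0+69·44·6=34936 → min 4128.
Length 5: T₁..T₅: k=1: 0+4128+4·69·6=5784; k=2: 1380+2058+4·5·6=3558; k=3: 1520+1848+4·7·6=3536; k=4: 2752+0+4·44·6=3808 → min 3536.
Optimal parenthesization: (((T₁ T₂) T₃) (T₄ T₅)) with cost 3536.

3536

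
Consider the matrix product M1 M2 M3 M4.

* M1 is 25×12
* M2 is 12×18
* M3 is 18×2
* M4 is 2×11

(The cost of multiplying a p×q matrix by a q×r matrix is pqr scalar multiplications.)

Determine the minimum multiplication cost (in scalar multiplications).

1582

Adjacent pairs: M1M2 = 25·12·18 = 5400; M2M3 = 12·18·2 = 432; M3M4 = 18·2·11 = 396.
Length 3: M1..M3: k=1: 0+432+25·12·2=1032; k=2: 5400+0+25·18·2=6300 → min 1032 | M2..M4: k=2: 0+396+12·18·11=2772; k=3: 432+0+12·2·11=696 → min 696.
Length 4: M1..M4: k=1: 0+696+25·12·11=3996; k=2: 5400+396+25·18·11=10746; k=3: 1032+0+25·2·11=1582 → min 1582.
Optimal order: ((M1 (M2 M3)) M4) with cost 1582.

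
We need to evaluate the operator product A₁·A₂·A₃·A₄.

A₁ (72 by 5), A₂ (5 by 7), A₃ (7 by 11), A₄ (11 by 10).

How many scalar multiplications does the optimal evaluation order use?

4535

Adjacent pairs: A₁A₂ = 72·5·7 = 2520; A₂A₃ = 5·7·11 = 385; A₃A₄ = 7·11·10 = 770.
Length 3: A₁..A₃: k=1: 0+385+72·5·11=4345; k=2: 2520+0+72·7·11=8064 → min 4345 | A₂..A₄: k=2: 0+770+5·7·10=1120; k=3: 385+0+5·11·10=935 → min 935.
Length 4: A₁..A₄: k=1: 0+935+72·5·10=4535; k=2: 2520+770+72·7·10=8330; k=3: 4345+0+72·11·10=12265 → min 4535.
Optimal order: (A₁·((A₂·A₃)·A₄)) with cost 4535.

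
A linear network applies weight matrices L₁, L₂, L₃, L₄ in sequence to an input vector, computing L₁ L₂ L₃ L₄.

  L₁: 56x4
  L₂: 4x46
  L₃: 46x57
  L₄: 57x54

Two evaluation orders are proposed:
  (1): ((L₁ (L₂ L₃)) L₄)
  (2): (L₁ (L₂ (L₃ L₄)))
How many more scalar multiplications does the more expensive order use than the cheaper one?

32004

Order (1) = ((L₁ (L₂ L₃)) L₄): (L₂ L₃): 4×46 by 46×57 → 4×57, cost 4·46·57 = 10488; (L₁ (L₂ L₃)): 56×4 by 4×57 → 56×57, cost 56·4·57 = 12768; cumulative 23256; ((L₁ (L₂ L₃)) L₄): 56×57 by 57×54 → 56×54, cost 56·57·54 = 172368; cumulative 195624. Total 195624.
Order (2) = (L₁ (L₂ (L₃ L₄))): (L₃ L₄): 46×57 by 57×54 → 46×54, cost 46·57·54 = 141588; (L₂ (L₃ L₄)): 4×46 by 46×54 → 4×54, cost 4·46·54 = 9936; cumulative 151524; (L₁ (L₂ (L₃ L₄))): 56×4 by 4×54 → 56×54, cost 56·4·54 = 12096; cumulative 163620. Total 163620.
Difference: |195624 − 163620| = 32004.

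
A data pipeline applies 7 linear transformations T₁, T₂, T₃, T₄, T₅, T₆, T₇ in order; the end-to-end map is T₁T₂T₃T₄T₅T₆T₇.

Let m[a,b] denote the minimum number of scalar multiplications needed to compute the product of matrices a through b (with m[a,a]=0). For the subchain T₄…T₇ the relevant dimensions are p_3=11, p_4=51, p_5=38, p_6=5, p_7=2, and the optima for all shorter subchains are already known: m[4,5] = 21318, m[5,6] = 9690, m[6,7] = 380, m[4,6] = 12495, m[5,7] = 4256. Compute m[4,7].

m[4,7] = min over k∈[4,6] of m[4,k]+m[k+1,7]+p_{3}·p_k·p_{7}.
k=4: 0 + 4256 + 11·51·2 = 5378; k=5: 21318 + 380 + 11·38·2 = 22534; k=6: 12495 + 0 + 11·5·2 = 12605.
Minimum: 5378 at k=4.

5378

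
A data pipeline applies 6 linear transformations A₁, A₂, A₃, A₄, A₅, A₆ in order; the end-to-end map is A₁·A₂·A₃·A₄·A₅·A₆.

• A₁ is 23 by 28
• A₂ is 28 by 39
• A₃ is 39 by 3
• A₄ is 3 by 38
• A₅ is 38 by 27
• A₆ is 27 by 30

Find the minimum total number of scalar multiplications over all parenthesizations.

12786

Adjacent pairs: A₁A₂ = 23·28·39 = 25116; A₂A₃ = 28·39·3 = 3276; A₃A₄ = 39·3·38 = 4446; A₄A₅ = 3·38·27 = 3078; A₅A₆ = 38·27·30 = 30780.
Length 3: A₁..A₃: k=1: 0+3276+23·28·3=5208; k=2: 25116+0+23·39·3=27807 → min 5208 | A₂..A₄: k=2: 0+4446+28·39·38=45942; k=3: 3276+0+28·3·38=6468 → min 6468 | A₃..A₅: k=3: 0+3078+39·3·27=6237; k=4: 4446+0+39·38·27=44460 → min 6237 | A₄..A₆: k=4: 0+30780+3·38·30=34200; k=5: 3078+0+3·27·30=5508 → min 5508.
Length 4: A₁..A₄: k=1: 0+6468+23·28·38=30940; k=2: 25116+4446+23·39·38=63648; k=3: 5208+0+23·3·38=7830 → min 7830 | A₂..A₅: k=2: 0+6237+28·39·27=35721; k=3: 3276+3078+28·3·27=8622; k=4: 6468+0+28·38·27=35196 → min 8622 | A₃..A₆: k=3: 0+5508+39·3·30=9018; k=4: 4446+30780+39·38·30=79686; k=5: 6237+0+39·27·30=37827 → min 9018.
Length 5: A₁..A₅: k=1: 0+8622+23·28·27=26010; k=2: 25116+6237+23·39·27=55572; k=3: 5208+3078+23·3·27=10149; k=4: 7830+0+23·38·27=31428 → min 10149 | A₂..A₆: k=2: 0+9018+28·39·30=41778; k=3: 3276+5508+28·3·30=11304; k=4: 6468+30780+28·38·30=69168; k=5: 8622+0+28·27·30=31302 → min 11304.
Length 6: A₁..A₆: k=1: 0+11304+23·28·30=30624; k=2: 25116+9018+23·39·30=61044; k=3: 5208+5508+23·3·30=12786; k=4: 7830+30780+23·38·30=64830; k=5: 10149+0+23·27·30=28779 → min 12786.
Optimal order: ((A₁·(A₂·A₃))·((A₄·A₅)·A₆)) with cost 12786.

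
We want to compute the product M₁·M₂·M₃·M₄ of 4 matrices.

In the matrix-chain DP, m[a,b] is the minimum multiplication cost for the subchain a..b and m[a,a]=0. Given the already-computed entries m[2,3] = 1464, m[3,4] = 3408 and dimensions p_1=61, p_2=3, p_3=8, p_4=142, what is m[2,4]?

29394

m[2,4] = min over k∈[2,3] of m[2,k]+m[k+1,4]+p_{1}·p_k·p_{4}.
k=2: 0 + 3408 + 61·3·142 = 29394; k=3: 1464 + 0 + 61·8·142 = 70760.
Minimum: 29394 at k=2.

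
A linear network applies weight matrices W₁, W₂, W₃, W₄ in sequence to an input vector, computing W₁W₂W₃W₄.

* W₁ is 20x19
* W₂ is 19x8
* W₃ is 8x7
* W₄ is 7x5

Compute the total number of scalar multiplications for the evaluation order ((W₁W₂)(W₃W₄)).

4120

(W₁W₂): 20×19 by 19×8 → 20×8, cost 20·19·8 = 3040
(W₃W₄): 8×7 by 7×5 → 8×5, cost 8·7·5 = 280
((W₁W₂)(W₃W₄)): 20×8 by 8×5 → 20×5, cost 20·8·5 = 800; cumulative 4120
Total: 4120 scalar multiplications.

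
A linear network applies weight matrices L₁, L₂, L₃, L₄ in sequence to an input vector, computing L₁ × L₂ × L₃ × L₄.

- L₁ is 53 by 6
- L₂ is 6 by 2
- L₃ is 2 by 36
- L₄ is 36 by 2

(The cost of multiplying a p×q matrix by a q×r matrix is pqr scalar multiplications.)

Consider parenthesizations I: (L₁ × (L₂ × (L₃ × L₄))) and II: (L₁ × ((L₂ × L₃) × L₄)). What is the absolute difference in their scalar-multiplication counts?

696

Order I = (L₁ × (L₂ × (L₃ × L₄))): (L₃ × L₄): 2×36 by 36×2 → 2×2, cost 2·36·2 = 144; (L₂ × (L₃ × L₄)): 6×2 by 2×2 → 6×2, cost 6·2·2 = 24; cumulative 168; (L₁ × (L₂ × (L₃ × L₄))): 53×6 by 6×2 → 53×2, cost 53·6·2 = 636; cumulative 804. Total 804.
Order II = (L₁ × ((L₂ × L₃) × L₄)): (L₂ × L₃): 6×2 by 2×36 → 6×36, cost 6·2·36 = 432; ((L₂ × L₃) × L₄): 6×36 by 36×2 → 6×2, cost 6·36·2 = 432; cumulative 864; (L₁ × ((L₂ × L₃) × L₄)): 53×6 by 6×2 → 53×2, cost 53·6·2 = 636; cumulative 1500. Total 1500.
Difference: |804 − 1500| = 696.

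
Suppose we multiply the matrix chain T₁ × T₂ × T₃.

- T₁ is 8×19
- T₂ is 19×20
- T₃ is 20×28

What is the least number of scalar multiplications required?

Order (T₁ × (T₂ × T₃)): (T₂ × T₃): 19×20 by 20×28 → 19×28, cost 19·20·28 = 10640; (T₁ × (T₂ × T₃)): 8×19 by 19×28 → 8×28, cost 8·19·28 = 4256; cumulative 14896. Total 14896.
Order ((T₁ × T₂) × T₃): (T₁ × T₂): 8×19 by 19×20 → 8×20, cost 8·19·20 = 3040; ((T₁ × T₂) × T₃): 8×20 by 20×28 → 8×28, cost 8·20·28 = 4480; cumulative 7520. Total 7520.
Minimum: 7520.

7520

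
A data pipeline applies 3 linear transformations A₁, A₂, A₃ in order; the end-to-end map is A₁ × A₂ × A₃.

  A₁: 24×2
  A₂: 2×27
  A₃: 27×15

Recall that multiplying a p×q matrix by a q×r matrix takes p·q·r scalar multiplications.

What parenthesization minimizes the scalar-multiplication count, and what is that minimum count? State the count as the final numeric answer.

(A₁ × (A₂ × A₃)): cost 1530.
((A₁ × A₂) × A₃): cost 11016.
Optimal: (A₁ × (A₂ × A₃)) with cost 1530.

1530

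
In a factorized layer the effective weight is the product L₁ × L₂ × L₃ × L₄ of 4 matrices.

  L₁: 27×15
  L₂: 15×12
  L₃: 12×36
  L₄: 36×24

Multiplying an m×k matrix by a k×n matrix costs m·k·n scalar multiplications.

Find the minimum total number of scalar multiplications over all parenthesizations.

23004

Adjacent pairs: L₁L₂ = 27·15·12 = 4860; L₂L₃ = 15·12·36 = 6480; L₃L₄ = 12·36·24 = 10368.
Length 3: L₁..L₃: k=1: 0+6480+27·15·36=21060; k=2: 4860+0+27·12·36=16524 → min 16524 | L₂..L₄: k=2: 0+10368+15·12·24=14688; k=3: 6480+0+15·36·24=19440 → min 14688.
Length 4: L₁..L₄: k=1: 0+14688+27·15·24=24408; k=2: 4860+10368+27·12·24=23004; k=3: 16524+0+27·36·24=39852 → min 23004.
Optimal order: ((L₁ × L₂) × (L₃ × L₄)) with cost 23004.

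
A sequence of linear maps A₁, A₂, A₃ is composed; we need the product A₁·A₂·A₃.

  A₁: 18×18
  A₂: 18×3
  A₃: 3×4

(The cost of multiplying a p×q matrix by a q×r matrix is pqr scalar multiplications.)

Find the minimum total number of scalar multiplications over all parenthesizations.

Order (A₁·(A₂·A₃)): (A₂·A₃): 18×3 by 3×4 → 18×4, cost 18·3·4 = 216; (A₁·(A₂·A₃)): 18×18 by 18×4 → 18×4, cost 18·18·4 = 1296; cumulative 1512. Total 1512.
Order ((A₁·A₂)·A₃): (A₁·A₂): 18×18 by 18×3 → 18×3, cost 18·18·3 = 972; ((A₁·A₂)·A₃): 18×3 by 3×4 → 18×4, cost 18·3·4 = 216; cumulative 1188. Total 1188.
Minimum: 1188.

1188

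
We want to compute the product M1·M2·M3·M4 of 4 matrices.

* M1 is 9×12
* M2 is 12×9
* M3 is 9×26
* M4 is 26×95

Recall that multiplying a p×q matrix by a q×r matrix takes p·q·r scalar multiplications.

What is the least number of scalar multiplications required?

Adjacent pairs: M1M2 = 9·12·9 = 972; M2M3 = 12·9·26 = 2808; M3M4 = 9·26·95 = 22230.
Length 3: M1..M3: k=1: 0+2808+9·12·26=5616; k=2: 972+0+9·9·26=3078 → min 3078 | M2..M4: k=2: 0+22230+12·9·95=32490; k=3: 2808+0+12·26·95=32448 → min 32448.
Length 4: M1..M4: k=1: 0+32448+9·12·95=42708; k=2: 972+22230+9·9·95=30897; k=3: 3078+0+9·26·95=25308 → min 25308.
Optimal order: (((M1·M2)·M3)·M4) with cost 25308.

25308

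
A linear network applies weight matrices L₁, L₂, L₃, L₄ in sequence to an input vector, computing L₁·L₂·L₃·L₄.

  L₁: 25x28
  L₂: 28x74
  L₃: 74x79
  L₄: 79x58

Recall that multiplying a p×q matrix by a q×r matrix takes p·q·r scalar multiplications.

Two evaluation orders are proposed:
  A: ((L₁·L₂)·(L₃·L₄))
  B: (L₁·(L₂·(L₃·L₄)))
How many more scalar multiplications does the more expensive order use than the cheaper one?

1676

Order A = ((L₁·L₂)·(L₃·L₄)): (L₁·L₂): 25×28 by 28×74 → 25×74, cost 25·28·74 = 51800; (L₃·L₄): 74×79 by 79×58 → 74×58, cost 74·79·58 = 339068; ((L₁·L₂)·(L₃·L₄)): 25×74 by 74×58 → 25×58, cost 25·74·58 = 107300; cumulative 498168. Total 498168.
Order B = (L₁·(L₂·(L₃·L₄))): (L₃·L₄): 74×79 by 79×58 → 74×58, cost 74·79·58 = 339068; (L₂·(L₃·L₄)): 28×74 by 74×58 → 28×58, cost 28·74·58 = 120176; cumulative 459244; (L₁·(L₂·(L₃·L₄))): 25×28 by 28×58 → 25×58, cost 25·28·58 = 40600; cumulative 499844. Total 499844.
Difference: |498168 − 499844| = 1676.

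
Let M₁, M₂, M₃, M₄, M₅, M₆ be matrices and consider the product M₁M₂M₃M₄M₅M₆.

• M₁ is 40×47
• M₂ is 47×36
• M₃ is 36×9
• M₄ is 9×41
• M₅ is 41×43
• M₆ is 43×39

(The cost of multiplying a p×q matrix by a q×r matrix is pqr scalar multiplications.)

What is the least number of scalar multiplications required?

Adjacent pairs: M₁M₂ = 40·47·36 = 67680; M₂M₃ = 47·36·9 = 15228; M₃M₄ = 36·9·41 = 13284; M₄M₅ = 9·41·43 = 15867; M₅M₆ = 41·43·39 = 68757.
Length 3: M₁..M₃: k=1: 0+15228+40·47·9=32148; k=2: 67680+0+40·36·9=80640 → min 32148 | M₂..M₄: k=2: 0+13284+47·36·41=82656; k=3: 15228+0+47·9·41=32571 → min 32571 | M₃..M₅: k=3: 0+15867+36·9·43=29799; k=4: 13284+0+36·41·43=76752 → min 29799 | M₄..M₆: k=4: 0+68757+9·41·39=83148; k=5: 15867+0+9·43·39=30960 → min 30960.
Length 4: M₁..M₄: k=1: 0+32571+40·47·41=109651; k=2: 67680+13284+40·36·41=140004; k=3: 32148+0+40·9·41=46908 → min 46908 | M₂..M₅: k=2: 0+29799+47·36·43=102555; k=3: 15228+15867+47·9·43=49284; k=4: 32571+0+47·41·43=115432 → min 49284 | M₃..M₆: k=3: 0+30960+36·9·39=43596; k=4: 13284+68757+36·41·39=139605; k=5: 29799+0+36·43·39=90171 → min 43596.
Length 5: M₁..M₅: k=1: 0+49284+40·47·43=130124; k=2: 67680+29799+40·36·43=159399; k=3: 32148+15867+40·9·43=63495; k=4: 46908+0+40·41·43=117428 → min 63495 | M₂..M₆: k=2: 0+43596+47·36·39=109584; k=3: 15228+30960+47·9·39=62685; k=4: 32571+68757+47·41·39=176481; k=5: 49284+0+47·43·39=128103 → min 62685.
Length 6: M₁..M₆: k=1: 0+62685+40·47·39=136005; k=2: 67680+43596+40·36·39=167436; k=3: 32148+30960+40·9·39=77148; k=4: 46908+68757+40·41·39=179625; k=5: 63495+0+40·43·39=130575 → min 77148.
Optimal order: ((M₁(M₂M₃))((M₄M₅)M₆)) with cost 77148.

77148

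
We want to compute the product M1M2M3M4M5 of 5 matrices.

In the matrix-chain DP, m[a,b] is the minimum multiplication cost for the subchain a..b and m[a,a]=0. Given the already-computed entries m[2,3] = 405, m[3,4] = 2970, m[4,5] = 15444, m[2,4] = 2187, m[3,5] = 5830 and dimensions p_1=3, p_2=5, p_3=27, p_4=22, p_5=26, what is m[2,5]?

m[2,5] = min over k∈[2,4] of m[2,k]+m[k+1,5]+p_{1}·p_k·p_{5}.
k=2: 0 + 5830 + 3·5·26 = 6220; k=3: 405 + 15444 + 3·27·26 = 17955; k=4: 2187 + 0 + 3·22·26 = 3903.
Minimum: 3903 at k=4.

3903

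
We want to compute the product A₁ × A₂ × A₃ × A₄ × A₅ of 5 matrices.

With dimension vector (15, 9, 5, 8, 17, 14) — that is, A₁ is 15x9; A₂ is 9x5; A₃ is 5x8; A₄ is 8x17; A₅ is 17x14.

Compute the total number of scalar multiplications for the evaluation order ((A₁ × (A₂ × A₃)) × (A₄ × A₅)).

5024

(A₂ × A₃): 9×5 by 5×8 → 9×8, cost 9·5·8 = 360
(A₁ × (A₂ × A₃)): 15×9 by 9×8 → 15×8, cost 15·9·8 = 1080; cumulative 1440
(A₄ × A₅): 8×17 by 17×14 → 8×14, cost 8·17·14 = 1904
((A₁ × (A₂ × A₃)) × (A₄ × A₅)): 15×8 by 8×14 → 15×14, cost 15·8·14 = 1680; cumulative 5024
Total: 5024 scalar multiplications.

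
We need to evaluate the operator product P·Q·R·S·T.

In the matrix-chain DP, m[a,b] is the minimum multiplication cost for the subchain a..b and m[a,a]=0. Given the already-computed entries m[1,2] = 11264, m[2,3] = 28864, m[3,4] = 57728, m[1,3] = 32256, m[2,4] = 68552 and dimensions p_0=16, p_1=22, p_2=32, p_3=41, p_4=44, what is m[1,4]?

61120

m[1,4] = min over k∈[1,3] of m[1,k]+m[k+1,4]+p_{0}·p_k·p_{4}.
k=1: 0 + 68552 + 16·22·44 = 84040; k=2: 11264 + 57728 + 16·32·44 = 91520; k=3: 32256 + 0 + 16·41·44 = 61120.
Minimum: 61120 at k=3.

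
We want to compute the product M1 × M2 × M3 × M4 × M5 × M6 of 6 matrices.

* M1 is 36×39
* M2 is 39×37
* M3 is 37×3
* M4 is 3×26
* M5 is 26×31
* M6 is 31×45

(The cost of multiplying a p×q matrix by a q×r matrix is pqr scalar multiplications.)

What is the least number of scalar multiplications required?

Adjacent pairs: M1M2 = 36·39·37 = 51948; M2M3 = 39·37·3 = 4329; M3M4 = 37·3·26 = 2886; M4M5 = 3·26·31 = 2418; M5M6 = 26·31·45 = 36270.
Length 3: M1..M3: k=1: 0+4329+36·39·3=8541; k=2: 51948+0+36·37·3=55944 → min 8541 | M2..M4: k=2: 0+2886+39·37·26=40404; k=3: 4329+0+39·3·26=7371 → min 7371 | M3..M5: k=3: 0+2418+37·3·31=5859; k=4: 2886+0+37·26·31=32708 → min 5859 | M4..M6: k=4: 0+36270+3·26·45=39780; k=5: 2418+0+3·31·45=6603 → min 6603.
Length 4: M1..M4: k=1: 0+7371+36·39·26=43875; k=2: 51948+2886+36·37·26=89466; k=3: 8541+0+36·3·26=11349 → min 11349 | M2..M5: k=2: 0+5859+39·37·31=50592; k=3: 4329+2418+39·3·31=10374; k=4: 7371+0+39·26·31=38805 → min 10374 | M3..M6: k=3: 0+6603+37·3·45=11598; k=4: 2886+36270+37·26·45=82446; k=5: 5859+0+37·31·45=57474 → min 11598.
Length 5: M1..M5: k=1: 0+10374+36·39·31=53898; k=2: 51948+5859+36·37·31=99099; k=3: 8541+2418+36·3·31=14307; k=4: 11349+0+36·26·31=40365 → min 14307 | M2..M6: k=2: 0+11598+39·37·45=76533; k=3: 4329+6603+39·3·45=16197; k=4: 7371+36270+39·26·45=89271; k=5: 10374+0+39·31·45=64779 → min 16197.
Length 6: M1..M6: k=1: 0+16197+36·39·45=79377; k=2: 51948+11598+36·37·45=123486; k=3: 8541+6603+36·3·45=20004; k=4: 11349+36270+36·26·45=89739; k=5: 14307+0+36·31·45=64527 → min 20004.
Optimal order: ((M1 × (M2 × M3)) × ((M4 × M5) × M6)) with cost 20004.

20004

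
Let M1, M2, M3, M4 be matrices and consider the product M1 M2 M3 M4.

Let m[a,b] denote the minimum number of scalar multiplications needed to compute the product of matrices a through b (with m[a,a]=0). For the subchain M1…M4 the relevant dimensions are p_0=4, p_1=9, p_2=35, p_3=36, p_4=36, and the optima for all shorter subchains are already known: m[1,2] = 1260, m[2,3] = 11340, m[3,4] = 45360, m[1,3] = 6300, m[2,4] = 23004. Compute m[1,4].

m[1,4] = min over k∈[1,3] of m[1,k]+m[k+1,4]+p_{0}·p_k·p_{4}.
k=1: 0 + 23004 + 4·9·36 = 24300; k=2: 1260 + 45360 + 4·35·36 = 51660; k=3: 6300 + 0 + 4·36·36 = 11484.
Minimum: 11484 at k=3.

11484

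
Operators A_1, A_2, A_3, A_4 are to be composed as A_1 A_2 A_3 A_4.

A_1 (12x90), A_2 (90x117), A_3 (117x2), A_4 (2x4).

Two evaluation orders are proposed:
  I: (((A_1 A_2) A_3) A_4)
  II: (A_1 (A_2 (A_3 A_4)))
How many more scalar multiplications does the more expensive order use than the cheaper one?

Order I = (((A_1 A_2) A_3) A_4): (A_1 A_2): 12×90 by 90×117 → 12×117, cost 12·90·117 = 126360; ((A_1 A_2) A_3): 12×117 by 117×2 → 12×2, cost 12·117·2 = 2808; cumulative 129168; (((A_1 A_2) A_3) A_4): 12×2 by 2×4 → 12×4, cost 12·2·4 = 96; cumulative 129264. Total 129264.
Order II = (A_1 (A_2 (A_3 A_4))): (A_3 A_4): 117×2 by 2×4 → 117×4, cost 117·2·4 = 936; (A_2 (A_3 A_4)): 90×117 by 117×4 → 90×4, cost 90·117·4 = 42120; cumulative 43056; (A_1 (A_2 (A_3 A_4))): 12×90 by 90×4 → 12×4, cost 12·90·4 = 4320; cumulative 47376. Total 47376.
Difference: |129264 − 47376| = 81888.

81888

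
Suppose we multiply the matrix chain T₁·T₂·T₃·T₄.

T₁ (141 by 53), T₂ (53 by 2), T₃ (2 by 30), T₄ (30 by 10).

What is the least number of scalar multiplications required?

Adjacent pairs: T₁T₂ = 141·53·2 = 14946; T₂T₃ = 53·2·30 = 3180; T₃T₄ = 2·30·10 = 600.
Length 3: T₁..T₃: k=1: 0+3180+141·53·30=227370; k=2: 14946+0+141·2·30=23406 → min 23406 | T₂..T₄: k=2: 0+600+53·2·10=1660; k=3: 3180+0+53·30·10=19080 → min 1660.
Length 4: T₁..T₄: k=1: 0+1660+141·53·10=76390; k=2: 14946+600+141·2·10=18366; k=3: 23406+0+141·30·10=65706 → min 18366.
Optimal order: ((T₁·T₂)·(T₃·T₄)) with cost 18366.

18366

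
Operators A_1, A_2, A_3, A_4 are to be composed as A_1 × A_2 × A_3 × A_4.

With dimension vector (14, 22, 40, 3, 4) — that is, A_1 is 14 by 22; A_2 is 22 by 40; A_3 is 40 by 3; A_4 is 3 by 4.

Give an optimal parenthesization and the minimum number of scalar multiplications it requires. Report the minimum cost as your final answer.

Adjacent pairs: A_1A_2 = 14·22·40 = 12320; A_2A_3 = 22·40·3 = 2640; A_3A_4 = 40·3·4 = 480.
Length 3: A_1..A_3: k=1: 0+2640+14·22·3=3564; k=2: 12320+0+14·40·3=14000 → min 3564 | A_2..A_4: k=2: 0+480+22·40·4=4000; k=3: 2640+0+22·3·4=2904 → min 2904.
Length 4: A_1..A_4: k=1: 0+2904+14·22·4=4136; k=2: 12320+480+14·40·4=15040; k=3: 3564+0+14·3·4=3732 → min 3732.
Optimal parenthesization: ((A_1 × (A_2 × A_3)) × A_4) with cost 3732.

3732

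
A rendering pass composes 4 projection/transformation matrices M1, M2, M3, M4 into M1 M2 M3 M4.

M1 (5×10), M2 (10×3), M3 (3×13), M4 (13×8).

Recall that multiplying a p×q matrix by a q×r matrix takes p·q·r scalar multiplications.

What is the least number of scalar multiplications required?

Adjacent pairs: M1M2 = 5·10·3 = 150; M2M3 = 10·3·13 = 390; M3M4 = 3·13·8 = 312.
Length 3: M1..M3: k=1: 0+390+5·10·13=1040; k=2: 150+0+5·3·13=345 → min 345 | M2..M4: k=2: 0+312+10·3·8=552; k=3: 390+0+10·13·8=1430 → min 552.
Length 4: M1..M4: k=1: 0+552+5·10·8=952; k=2: 150+312+5·3·8=582; k=3: 345+0+5·13·8=865 → min 582.
Optimal order: ((M1 M2) (M3 M4)) with cost 582.

582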